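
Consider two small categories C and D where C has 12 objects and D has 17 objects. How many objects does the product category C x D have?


The product category C x D has objects that are pairs (c, d).
Number of pairs = |Ob(C)| * |Ob(D)| = 12 * 17 = 204

204


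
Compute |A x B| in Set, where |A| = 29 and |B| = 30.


In Set, the product A x B is the Cartesian product.
By the universal property, |A x B| = |A| * |B|.
|A x B| = 29 * 30 = 870

870


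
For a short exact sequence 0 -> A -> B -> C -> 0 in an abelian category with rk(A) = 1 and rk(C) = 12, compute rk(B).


For a short exact sequence 0 -> A -> B -> C -> 0,
rank is additive: rank(B) = rank(A) + rank(C).
rank(B) = 1 + 12 = 13

13


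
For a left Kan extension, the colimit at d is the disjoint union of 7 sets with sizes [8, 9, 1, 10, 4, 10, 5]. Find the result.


Pointwise, the left Kan extension (Lan_F H)(d) is the colimit, indexed
by the comma category (F downarrow d), of H composed with the
projection (F downarrow d) -> C. Here that colimit is given
as a coproduct (disjoint union) of sets, so its cardinality is the
sum of the sizes of the summands.
Coproduct of sets with sizes: 8 + 9 + 1 + 10 + 4 + 10 + 5
= 47

47


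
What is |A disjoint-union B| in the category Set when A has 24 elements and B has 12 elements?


In Set, the coproduct A + B is the disjoint union.
|A + B| = |A| + |B| = 24 + 12 = 36

36


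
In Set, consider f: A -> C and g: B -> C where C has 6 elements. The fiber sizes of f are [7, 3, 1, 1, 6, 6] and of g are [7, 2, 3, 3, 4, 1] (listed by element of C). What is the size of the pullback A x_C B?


The pullback A x_C B consists of pairs (a, b) with f(a) = g(b).
For each element c in C, the fiber product has |f^-1(c)| * |g^-1(c)| elements.
Summing over C: 7 * 7 + 3 * 2 + 1 * 3 + 1 * 3 + 6 * 4 + 6 * 1
= 49 + 6 + 3 + 3 + 24 + 6 = 91

91


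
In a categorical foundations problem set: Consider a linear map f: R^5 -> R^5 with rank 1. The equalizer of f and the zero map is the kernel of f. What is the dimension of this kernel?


The equalizer of f and the zero map is ker(f).
By the rank-nullity theorem: dim(ker(f)) = dim(domain) - rank(f).
dim(ker(f)) = 5 - 1 = 4

4


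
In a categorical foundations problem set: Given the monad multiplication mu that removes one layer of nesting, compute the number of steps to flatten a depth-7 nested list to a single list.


Each application of mu: T^2 -> T removes one layer of nesting.
Starting at depth 7 (i.e., T^7(X)), we need to reach T(X).
Number of mu applications = 7 - 1 = 6

6


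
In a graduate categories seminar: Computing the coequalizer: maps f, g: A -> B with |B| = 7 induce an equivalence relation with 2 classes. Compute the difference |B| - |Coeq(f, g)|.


The coequalizer Coeq(f, g) = B / ~ has one element per equivalence class.
|B| = 7, |Coeq(f, g)| = 2.
|B| - |Coeq(f, g)| = 7 - 2 = 5.

5


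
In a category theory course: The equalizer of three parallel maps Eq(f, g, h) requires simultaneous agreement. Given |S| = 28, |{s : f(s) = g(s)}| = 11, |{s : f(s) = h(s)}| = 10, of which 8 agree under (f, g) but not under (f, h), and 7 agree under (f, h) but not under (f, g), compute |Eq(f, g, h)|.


Eq(f, g, h) is the triple-agreement set: points in S where all three
maps take the same value. Using inclusion-exclusion on the pairwise data:
Pair (f, g) agrees on 11 points; pair (f, h) on 10 points.
Points agreeing under (f, g) but not (f, h) = 8; under (f, h) but not (f, g) = 7.
Triple-agreement = agreement-in-(f, g) minus points that agree under (f, g) but not (f, h):
|Eq(f, g, h)| = 11 - 8 = 3
(cross-check via (f, h): 10 - 7 = 3.)

3


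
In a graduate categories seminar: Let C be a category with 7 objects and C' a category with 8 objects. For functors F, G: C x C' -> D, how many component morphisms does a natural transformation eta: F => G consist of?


A natural transformation eta: F => G assigns one component morphism per
object of the domain category.
The domain is the product category C x C', so
|Ob(C x C')| = |Ob(C)| * |Ob(C')| = 7 * 8 = 56.
Therefore eta has 56 component morphisms.

56


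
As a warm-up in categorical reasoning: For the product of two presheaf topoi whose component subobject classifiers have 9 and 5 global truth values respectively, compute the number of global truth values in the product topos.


In a product of presheaf topoi E_1 x E_2, the subobject classifier
is Omega = Omega_1 x Omega_2 (componentwise), so
|Omega(top)| = |Omega_1(top_1)| * |Omega_2(top_2)|.
= 9 * 5 = 45.

45


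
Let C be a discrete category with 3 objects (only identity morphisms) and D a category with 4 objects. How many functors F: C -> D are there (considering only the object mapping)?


A functor from a discrete category C to D is determined by
where each object maps. Each of the 3 objects of C can map
to any of the 4 objects of D independently.
Number of functors = 4^3 = 64

64


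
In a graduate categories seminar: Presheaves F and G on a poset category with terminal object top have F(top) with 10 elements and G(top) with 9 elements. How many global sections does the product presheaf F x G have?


Global sections of a presheaf on a poset with terminal top satisfy
Gamma(H) ~ H(top). Presheaves admit pointwise products, so
(F x G)(top) = F(top) x G(top) (Cartesian product).
|Gamma(F x G)| = |F(top)| * |G(top)| = 10 * 9 = 90.

90


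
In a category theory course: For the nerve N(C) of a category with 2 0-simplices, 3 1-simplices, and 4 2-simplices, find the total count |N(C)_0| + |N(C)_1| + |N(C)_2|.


The 2-skeleton of the nerve N(C) consists of simplices in dimensions 0, 1, 2:
  |N(C)_0| = 2 (objects)
  |N(C)_1| = 3 (morphisms)
  |N(C)_2| = 4 (composable pairs)
Total = 2 + 3 + 4 = 9

9


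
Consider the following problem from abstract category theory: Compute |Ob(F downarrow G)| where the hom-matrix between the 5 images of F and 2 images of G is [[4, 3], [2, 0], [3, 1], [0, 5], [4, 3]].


Objects of (F downarrow G) are triples (a, b, h: F(a)->G(b)).
The count equals the sum of all entries in the hom-matrix.
sum(row 0) = 7
sum(row 1) = 2
sum(row 2) = 4
sum(row 3) = 5
sum(row 4) = 7
Grand total = 25

25


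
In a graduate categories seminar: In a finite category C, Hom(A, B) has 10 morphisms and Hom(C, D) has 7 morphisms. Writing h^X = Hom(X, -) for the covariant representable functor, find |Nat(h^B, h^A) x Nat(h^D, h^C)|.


By the Yoneda lemma, Nat(h^B, h^A) is isomorphic to Hom(A, B),
so |Nat(h^B, h^A)| = |Hom(A, B)| and |Nat(h^D, h^C)| = |Hom(C, D)|.
|Hom(A, B)| = 10, |Hom(C, D)| = 7.
|Nat(h^B, h^A) x Nat(h^D, h^C)| = 10 * 7 = 70

70


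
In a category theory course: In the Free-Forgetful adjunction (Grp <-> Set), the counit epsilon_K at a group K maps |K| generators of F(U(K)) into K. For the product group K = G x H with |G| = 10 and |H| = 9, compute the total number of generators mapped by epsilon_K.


The counit epsilon_K: F(U(K)) -> K of the Free-Forgetful adjunction
maps |K| generators of F(U(K)) into K. For K = G x H (the product group),
|G x H| = |G| * |H|.
Total generators mapped = 10 * 9 = 90.

90


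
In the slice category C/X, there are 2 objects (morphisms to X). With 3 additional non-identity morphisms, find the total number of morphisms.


In the slice category C/X, objects are morphisms to X.
Identity morphisms: 2 (one per object of C/X).
Non-identity morphisms: 3.
Total = 2 + 3 = 5

5


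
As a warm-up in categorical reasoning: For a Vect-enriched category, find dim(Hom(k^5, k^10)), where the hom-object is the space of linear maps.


In Vect-enriched categories, Hom(k^n, k^m) is the space of m x n matrices.
dim(Hom(k^5, k^10)) = 10 * 5 = 50

50


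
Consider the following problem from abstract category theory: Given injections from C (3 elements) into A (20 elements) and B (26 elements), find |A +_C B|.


The pushout A +_C B identifies the images of C in A and B.
|A +_C B| = |A| + |B| - |C| (for injections).
= 20 + 26 - 3 = 43

43


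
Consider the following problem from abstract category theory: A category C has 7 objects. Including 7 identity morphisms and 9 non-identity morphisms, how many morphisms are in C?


Each object has an identity morphism, giving 7 identities.
Adding the 9 non-identity morphisms:
Total = 7 + 9 = 16

16


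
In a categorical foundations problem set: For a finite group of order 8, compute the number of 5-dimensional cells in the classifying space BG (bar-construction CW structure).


In the bar-construction CW model of BG, the n-cells are indexed by
n-tuples [g_1|...|g_n] of non-identity elements of G (degenerate
simplices with some g_i = e do not contribute cells), so there are
(|G| - 1)^n n-cells.
For dim = 5 with |G| = 8:
cells = (8 - 1)^5 = 7^5 = 16807

16807


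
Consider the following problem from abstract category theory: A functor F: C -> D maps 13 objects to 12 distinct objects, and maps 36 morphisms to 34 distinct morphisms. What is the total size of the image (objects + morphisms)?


The image of F consists of distinct objects and distinct morphisms.
|Im(F)| on objects = 12
|Im(F)| on morphisms = 34
Total image cardinality = 12 + 34 = 46

46


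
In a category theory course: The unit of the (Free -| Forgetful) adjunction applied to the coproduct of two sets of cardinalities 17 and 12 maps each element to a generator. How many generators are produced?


The unit eta_X: X -> U(F(X)) of the Free-Forgetful adjunction
maps each element of X to a generator of F(X). For X = S + T (disjoint
union in Set), |S + T| = |S| + |T|.
Total mappings = 17 + 12 = 29.

29


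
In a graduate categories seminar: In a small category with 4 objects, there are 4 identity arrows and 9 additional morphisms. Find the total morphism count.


Each object has an identity morphism, giving 4 identities.
Adding the 9 non-identity morphisms:
Total = 4 + 9 = 13

13


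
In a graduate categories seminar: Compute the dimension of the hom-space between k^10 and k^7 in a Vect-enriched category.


In Vect-enriched categories, Hom(k^n, k^m) is the space of m x n matrices.
dim(Hom(k^10, k^7)) = 7 * 10 = 70

70


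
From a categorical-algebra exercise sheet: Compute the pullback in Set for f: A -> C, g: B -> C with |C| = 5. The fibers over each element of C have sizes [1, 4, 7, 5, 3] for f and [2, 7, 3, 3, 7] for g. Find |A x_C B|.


The pullback A x_C B consists of pairs (a, b) with f(a) = g(b).
For each element c in C, the fiber product has |f^-1(c)| * |g^-1(c)| elements.
Summing over C: 1 * 2 + 4 * 7 + 7 * 3 + 5 * 3 + 3 * 7
= 2 + 28 + 21 + 15 + 21 = 87

87


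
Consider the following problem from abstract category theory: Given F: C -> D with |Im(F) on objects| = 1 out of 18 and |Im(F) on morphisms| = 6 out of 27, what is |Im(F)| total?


The image of F consists of distinct objects and distinct morphisms.
|Im(F)| on objects = 1
|Im(F)| on morphisms = 6
Total image cardinality = 1 + 6 = 7

7


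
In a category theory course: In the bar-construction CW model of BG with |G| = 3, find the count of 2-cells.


In the bar-construction CW model of BG, the n-cells are indexed by
n-tuples [g_1|...|g_n] of non-identity elements of G (degenerate
simplices with some g_i = e do not contribute cells), so there are
(|G| - 1)^n n-cells.
For dim = 2 with |G| = 3:
cells = (3 - 1)^2 = 2^2 = 4

4


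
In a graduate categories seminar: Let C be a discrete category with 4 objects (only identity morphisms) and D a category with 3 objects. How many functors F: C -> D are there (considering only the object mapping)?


A functor from a discrete category C to D is determined by
where each object maps. Each of the 4 objects of C can map
to any of the 3 objects of D independently.
Number of functors = 3^4 = 81

81


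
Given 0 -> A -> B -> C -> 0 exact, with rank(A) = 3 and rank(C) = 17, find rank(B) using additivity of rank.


For a short exact sequence 0 -> A -> B -> C -> 0,
rank is additive: rank(B) = rank(A) + rank(C).
rank(B) = 3 + 17 = 20

20


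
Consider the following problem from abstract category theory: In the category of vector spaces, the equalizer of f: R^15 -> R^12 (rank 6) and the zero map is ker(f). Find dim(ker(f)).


The equalizer of f and the zero map is ker(f).
By the rank-nullity theorem: dim(ker(f)) = dim(domain) - rank(f).
dim(ker(f)) = 15 - 6 = 9

9


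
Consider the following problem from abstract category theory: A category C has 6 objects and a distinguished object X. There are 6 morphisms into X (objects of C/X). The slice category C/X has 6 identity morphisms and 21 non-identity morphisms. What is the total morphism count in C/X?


In the slice category C/X, objects are morphisms to X.
Identity morphisms: 6 (one per object of C/X).
Non-identity morphisms: 21.
Total = 6 + 21 = 27

27


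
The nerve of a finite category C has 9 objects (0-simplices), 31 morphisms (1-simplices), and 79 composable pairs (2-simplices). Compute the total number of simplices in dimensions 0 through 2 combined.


The 2-skeleton of the nerve N(C) consists of simplices in dimensions 0, 1, 2:
  |N(C)_0| = 9 (objects)
  |N(C)_1| = 31 (morphisms)
  |N(C)_2| = 79 (composable pairs)
Total = 9 + 31 + 79 = 119

119


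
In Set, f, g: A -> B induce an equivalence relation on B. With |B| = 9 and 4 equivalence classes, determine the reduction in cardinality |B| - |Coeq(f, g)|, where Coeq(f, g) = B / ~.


The coequalizer Coeq(f, g) = B / ~ has one element per equivalence class.
|B| = 9, |Coeq(f, g)| = 4.
|B| - |Coeq(f, g)| = 9 - 4 = 5.

5


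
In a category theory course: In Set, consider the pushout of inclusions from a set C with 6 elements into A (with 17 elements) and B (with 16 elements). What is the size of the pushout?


The pushout A +_C B identifies the images of C in A and B.
|A +_C B| = |A| + |B| - |C| (for injections).
= 17 + 16 - 6 = 27

27


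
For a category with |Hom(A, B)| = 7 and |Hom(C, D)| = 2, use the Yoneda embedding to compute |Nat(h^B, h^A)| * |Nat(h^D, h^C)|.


By the Yoneda lemma, Nat(h^B, h^A) is isomorphic to Hom(A, B),
so |Nat(h^B, h^A)| = |Hom(A, B)| and |Nat(h^D, h^C)| = |Hom(C, D)|.
|Hom(A, B)| = 7, |Hom(C, D)| = 2.
|Nat(h^B, h^A) x Nat(h^D, h^C)| = 7 * 2 = 14

14


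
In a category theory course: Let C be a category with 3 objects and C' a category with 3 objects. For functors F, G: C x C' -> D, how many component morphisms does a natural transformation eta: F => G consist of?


A natural transformation eta: F => G assigns one component morphism per
object of the domain category.
The domain is the product category C x C', so
|Ob(C x C')| = |Ob(C)| * |Ob(C')| = 3 * 3 = 9.
Therefore eta has 9 component morphisms.

9


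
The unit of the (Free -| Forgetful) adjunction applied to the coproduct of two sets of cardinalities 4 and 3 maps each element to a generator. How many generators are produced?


The unit eta_X: X -> U(F(X)) of the Free-Forgetful adjunction
maps each element of X to a generator of F(X). For X = S + T (disjoint
union in Set), |S + T| = |S| + |T|.
Total mappings = 4 + 3 = 7.

7


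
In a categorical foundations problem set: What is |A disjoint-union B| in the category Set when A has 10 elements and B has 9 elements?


In Set, the coproduct A + B is the disjoint union.
|A + B| = |A| + |B| = 10 + 9 = 19

19


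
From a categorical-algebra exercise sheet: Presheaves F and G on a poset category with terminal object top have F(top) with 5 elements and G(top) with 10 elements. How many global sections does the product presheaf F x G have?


Global sections of a presheaf on a poset with terminal top satisfy
Gamma(H) ~ H(top). Presheaves admit pointwise products, so
(F x G)(top) = F(top) x G(top) (Cartesian product).
|Gamma(F x G)| = |F(top)| * |G(top)| = 5 * 10 = 50.

50


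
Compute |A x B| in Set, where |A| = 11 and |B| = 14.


In Set, the product A x B is the Cartesian product.
By the universal property, |A x B| = |A| * |B|.
|A x B| = 11 * 14 = 154

154


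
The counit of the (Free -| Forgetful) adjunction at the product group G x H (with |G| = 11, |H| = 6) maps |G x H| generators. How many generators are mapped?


The counit epsilon_K: F(U(K)) -> K of the Free-Forgetful adjunction
maps |K| generators of F(U(K)) into K. For K = G x H (the product group),
|G x H| = |G| * |H|.
Total generators mapped = 11 * 6 = 66.

66


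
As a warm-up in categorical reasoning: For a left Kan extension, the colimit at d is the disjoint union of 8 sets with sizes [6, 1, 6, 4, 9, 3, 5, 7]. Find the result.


Pointwise, the left Kan extension (Lan_F H)(d) is the colimit, indexed
by the comma category (F downarrow d), of H composed with the
projection (F downarrow d) -> C. Here that colimit is given
as a coproduct (disjoint union) of sets, so its cardinality is the
sum of the sizes of the summands.
Coproduct of sets with sizes: 6 + 1 + 6 + 4 + 9 + 3 + 5 + 7
= 41

41


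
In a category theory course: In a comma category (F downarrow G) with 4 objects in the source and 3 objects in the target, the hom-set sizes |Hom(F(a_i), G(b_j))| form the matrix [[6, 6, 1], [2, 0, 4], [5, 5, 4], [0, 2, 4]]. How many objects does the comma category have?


Objects of (F downarrow G) are triples (a, b, h: F(a)->G(b)).
The count equals the sum of all entries in the hom-matrix.
sum(row 0) = 13
sum(row 1) = 6
sum(row 2) = 14
sum(row 3) = 6
Grand total = 39

39


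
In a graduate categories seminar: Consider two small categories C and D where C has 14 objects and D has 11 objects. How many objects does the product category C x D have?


The product category C x D has objects that are pairs (c, d).
Number of pairs = |Ob(C)| * |Ob(D)| = 14 * 11 = 154

154


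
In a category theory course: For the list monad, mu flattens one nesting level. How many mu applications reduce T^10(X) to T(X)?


Each application of mu: T^2 -> T removes one layer of nesting.
Starting at depth 10 (i.e., T^10(X)), we need to reach T(X).
Number of mu applications = 10 - 1 = 9

9


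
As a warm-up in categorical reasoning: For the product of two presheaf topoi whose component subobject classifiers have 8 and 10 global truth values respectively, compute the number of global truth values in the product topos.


In a product of presheaf topoi E_1 x E_2, the subobject classifier
is Omega = Omega_1 x Omega_2 (componentwise), so
|Omega(top)| = |Omega_1(top_1)| * |Omega_2(top_2)|.
= 8 * 10 = 80.

80


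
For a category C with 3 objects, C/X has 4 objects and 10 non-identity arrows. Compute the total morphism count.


In the slice category C/X, objects are morphisms to X.
Identity morphisms: 4 (one per object of C/X).
Non-identity morphisms: 10.
Total = 4 + 10 = 14

14


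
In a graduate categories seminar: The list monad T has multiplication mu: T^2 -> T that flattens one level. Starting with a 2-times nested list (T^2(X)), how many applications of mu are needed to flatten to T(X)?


Each application of mu: T^2 -> T removes one layer of nesting.
Starting at depth 2 (i.e., T^2(X)), we need to reach T(X).
Number of mu applications = 2 - 1 = 1

1


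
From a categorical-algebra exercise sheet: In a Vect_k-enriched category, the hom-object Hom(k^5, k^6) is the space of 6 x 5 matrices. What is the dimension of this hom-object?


In Vect-enriched categories, Hom(k^n, k^m) is the space of m x n matrices.
dim(Hom(k^5, k^6)) = 6 * 5 = 30

30


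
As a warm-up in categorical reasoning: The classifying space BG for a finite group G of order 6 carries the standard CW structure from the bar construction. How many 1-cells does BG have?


In the bar-construction CW model of BG, the n-cells are indexed by
n-tuples [g_1|...|g_n] of non-identity elements of G (degenerate
simplices with some g_i = e do not contribute cells), so there are
(|G| - 1)^n n-cells.
For dim = 1 with |G| = 6:
cells = (6 - 1)^1 = 5^1 = 5

5


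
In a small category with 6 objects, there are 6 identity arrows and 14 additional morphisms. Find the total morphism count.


Each object has an identity morphism, giving 6 identities.
Adding the 14 non-identity morphisms:
Total = 6 + 14 = 20

20


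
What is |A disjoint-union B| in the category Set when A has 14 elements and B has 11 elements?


In Set, the coproduct A + B is the disjoint union.
|A + B| = |A| + |B| = 14 + 11 = 25

25


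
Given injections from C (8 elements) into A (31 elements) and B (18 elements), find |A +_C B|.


The pushout A +_C B identifies the images of C in A and B.
|A +_C B| = |A| + |B| - |C| (for injections).
= 31 + 18 - 8 = 41

41


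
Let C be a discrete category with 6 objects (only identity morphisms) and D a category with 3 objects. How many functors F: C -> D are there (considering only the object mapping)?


A functor from a discrete category C to D is determined by
where each object maps. Each of the 6 objects of C can map
to any of the 3 objects of D independently.
Number of functors = 3^6 = 729

729


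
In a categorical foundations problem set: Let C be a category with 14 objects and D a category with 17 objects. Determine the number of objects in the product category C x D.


The product category C x D has objects that are pairs (c, d).
Number of pairs = |Ob(C)| * |Ob(D)| = 14 * 17 = 238

238


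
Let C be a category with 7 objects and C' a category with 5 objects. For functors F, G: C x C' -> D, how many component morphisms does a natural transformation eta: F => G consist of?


A natural transformation eta: F => G assigns one component morphism per
object of the domain category.
The domain is the product category C x C', so
|Ob(C x C')| = |Ob(C)| * |Ob(C')| = 7 * 5 = 35.
Therefore eta has 35 component morphisms.

35


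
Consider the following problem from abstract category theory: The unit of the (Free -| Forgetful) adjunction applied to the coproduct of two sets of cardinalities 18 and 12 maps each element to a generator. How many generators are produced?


The unit eta_X: X -> U(F(X)) of the Free-Forgetful adjunction
maps each element of X to a generator of F(X). For X = S + T (disjoint
union in Set), |S + T| = |S| + |T|.
Total mappings = 18 + 12 = 30.

30


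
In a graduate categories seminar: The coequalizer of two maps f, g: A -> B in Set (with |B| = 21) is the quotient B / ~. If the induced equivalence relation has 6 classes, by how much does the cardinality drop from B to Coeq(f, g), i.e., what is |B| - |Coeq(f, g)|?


The coequalizer Coeq(f, g) = B / ~ has one element per equivalence class.
|B| = 21, |Coeq(f, g)| = 6.
|B| - |Coeq(f, g)| = 21 - 6 = 15.

15


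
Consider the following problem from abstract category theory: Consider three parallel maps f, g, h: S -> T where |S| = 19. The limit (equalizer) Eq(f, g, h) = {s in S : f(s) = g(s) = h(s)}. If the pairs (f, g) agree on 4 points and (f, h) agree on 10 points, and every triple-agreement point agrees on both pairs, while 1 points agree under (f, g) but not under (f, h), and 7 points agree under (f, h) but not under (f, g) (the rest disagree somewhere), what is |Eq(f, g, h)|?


Eq(f, g, h) is the triple-agreement set: points in S where all three
maps take the same value. Using inclusion-exclusion on the pairwise data:
Pair (f, g) agrees on 4 points; pair (f, h) on 10 points.
Points agreeing under (f, g) but not (f, h) = 1; under (f, h) but not (f, g) = 7.
Triple-agreement = agreement-in-(f, g) minus points that agree under (f, g) but not (f, h):
|Eq(f, g, h)| = 4 - 1 = 3
(cross-check via (f, h): 10 - 7 = 3.)

3


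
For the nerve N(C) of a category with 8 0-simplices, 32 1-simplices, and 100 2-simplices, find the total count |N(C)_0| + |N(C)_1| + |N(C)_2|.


The 2-skeleton of the nerve N(C) consists of simplices in dimensions 0, 1, 2:
  |N(C)_0| = 8 (objects)
  |N(C)_1| = 32 (morphisms)
  |N(C)_2| = 100 (composable pairs)
Total = 8 + 32 + 100 = 140

140


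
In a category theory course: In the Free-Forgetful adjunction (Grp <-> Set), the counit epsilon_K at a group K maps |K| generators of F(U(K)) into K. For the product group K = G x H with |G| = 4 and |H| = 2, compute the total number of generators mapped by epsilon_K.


The counit epsilon_K: F(U(K)) -> K of the Free-Forgetful adjunction
maps |K| generators of F(U(K)) into K. For K = G x H (the product group),
|G x H| = |G| * |H|.
Total generators mapped = 4 * 2 = 8.

8


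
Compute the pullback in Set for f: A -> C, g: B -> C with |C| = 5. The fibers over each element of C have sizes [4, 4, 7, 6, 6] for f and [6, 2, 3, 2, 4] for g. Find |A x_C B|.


The pullback A x_C B consists of pairs (a, b) with f(a) = g(b).
For each element c in C, the fiber product has |f^-1(c)| * |g^-1(c)| elements.
Summing over C: 4 * 6 + 4 * 2 + 7 * 3 + 6 * 2 + 6 * 4
= 24 + 8 + 21 + 12 + 24 = 89

89


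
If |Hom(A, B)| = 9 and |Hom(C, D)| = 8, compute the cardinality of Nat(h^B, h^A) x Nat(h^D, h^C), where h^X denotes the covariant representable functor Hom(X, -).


By the Yoneda lemma, Nat(h^B, h^A) is isomorphic to Hom(A, B),
so |Nat(h^B, h^A)| = |Hom(A, B)| and |Nat(h^D, h^C)| = |Hom(C, D)|.
|Hom(A, B)| = 9, |Hom(C, D)| = 8.
|Nat(h^B, h^A) x Nat(h^D, h^C)| = 9 * 8 = 72

72


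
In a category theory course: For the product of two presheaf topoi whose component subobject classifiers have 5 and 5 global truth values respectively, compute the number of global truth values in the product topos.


In a product of presheaf topoi E_1 x E_2, the subobject classifier
is Omega = Omega_1 x Omega_2 (componentwise), so
|Omega(top)| = |Omega_1(top_1)| * |Omega_2(top_2)|.
= 5 * 5 = 25.

25


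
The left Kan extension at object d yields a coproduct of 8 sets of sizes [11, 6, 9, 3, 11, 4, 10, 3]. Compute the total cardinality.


Pointwise, the left Kan extension (Lan_F H)(d) is the colimit, indexed
by the comma category (F downarrow d), of H composed with the
projection (F downarrow d) -> C. Here that colimit is given
as a coproduct (disjoint union) of sets, so its cardinality is the
sum of the sizes of the summands.
Coproduct of sets with sizes: 11 + 6 + 9 + 3 + 11 + 4 + 10 + 3
= 57

57


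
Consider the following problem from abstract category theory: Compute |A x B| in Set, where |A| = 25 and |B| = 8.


In Set, the product A x B is the Cartesian product.
By the universal property, |A x B| = |A| * |B|.
|A x B| = 25 * 8 = 200

200


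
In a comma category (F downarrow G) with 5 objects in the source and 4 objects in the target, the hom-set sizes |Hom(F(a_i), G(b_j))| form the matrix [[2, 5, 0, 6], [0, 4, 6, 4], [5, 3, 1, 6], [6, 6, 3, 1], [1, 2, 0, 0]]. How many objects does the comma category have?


Objects of (F downarrow G) are triples (a, b, h: F(a)->G(b)).
The count equals the sum of all entries in the hom-matrix.
sum(row 0) = 13
sum(row 1) = 14
sum(row 2) = 15
sum(row 3) = 16
sum(row 4) = 3
Grand total = 61

61


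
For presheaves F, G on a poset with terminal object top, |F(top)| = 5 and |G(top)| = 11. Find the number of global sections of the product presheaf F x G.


Global sections of a presheaf on a poset with terminal top satisfy
Gamma(H) ~ H(top). Presheaves admit pointwise products, so
(F x G)(top) = F(top) x G(top) (Cartesian product).
|Gamma(F x G)| = |F(top)| * |G(top)| = 5 * 11 = 55.

55


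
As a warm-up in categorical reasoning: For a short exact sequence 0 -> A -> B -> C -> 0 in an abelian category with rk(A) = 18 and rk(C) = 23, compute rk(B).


For a short exact sequence 0 -> A -> B -> C -> 0,
rank is additive: rank(B) = rank(A) + rank(C).
rank(B) = 18 + 23 = 41

41


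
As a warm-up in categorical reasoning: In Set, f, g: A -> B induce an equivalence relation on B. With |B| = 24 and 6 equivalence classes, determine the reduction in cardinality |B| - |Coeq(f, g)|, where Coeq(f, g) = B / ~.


The coequalizer Coeq(f, g) = B / ~ has one element per equivalence class.
|B| = 24, |Coeq(f, g)| = 6.
|B| - |Coeq(f, g)| = 24 - 6 = 18.

18


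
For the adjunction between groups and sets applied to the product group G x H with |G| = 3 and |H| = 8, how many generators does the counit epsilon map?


The counit epsilon_K: F(U(K)) -> K of the Free-Forgetful adjunction
maps |K| generators of F(U(K)) into K. For K = G x H (the product group),
|G x H| = |G| * |H|.
Total generators mapped = 3 * 8 = 24.

24


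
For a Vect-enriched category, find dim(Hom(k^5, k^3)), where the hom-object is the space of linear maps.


In Vect-enriched categories, Hom(k^n, k^m) is the space of m x n matrices.
dim(Hom(k^5, k^3)) = 3 * 5 = 15

15


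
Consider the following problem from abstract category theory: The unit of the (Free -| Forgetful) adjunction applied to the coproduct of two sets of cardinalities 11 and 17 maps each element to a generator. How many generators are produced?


The unit eta_X: X -> U(F(X)) of the Free-Forgetful adjunction
maps each element of X to a generator of F(X). For X = S + T (disjoint
union in Set), |S + T| = |S| + |T|.
Total mappings = 11 + 17 = 28.

28


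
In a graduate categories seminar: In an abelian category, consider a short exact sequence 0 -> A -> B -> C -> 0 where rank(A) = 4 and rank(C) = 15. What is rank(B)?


For a short exact sequence 0 -> A -> B -> C -> 0,
rank is additive: rank(B) = rank(A) + rank(C).
rank(B) = 4 + 15 = 19

19


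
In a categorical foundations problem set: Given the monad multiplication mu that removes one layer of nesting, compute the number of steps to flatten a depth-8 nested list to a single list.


Each application of mu: T^2 -> T removes one layer of nesting.
Starting at depth 8 (i.e., T^8(X)), we need to reach T(X).
Number of mu applications = 8 - 1 = 7

7


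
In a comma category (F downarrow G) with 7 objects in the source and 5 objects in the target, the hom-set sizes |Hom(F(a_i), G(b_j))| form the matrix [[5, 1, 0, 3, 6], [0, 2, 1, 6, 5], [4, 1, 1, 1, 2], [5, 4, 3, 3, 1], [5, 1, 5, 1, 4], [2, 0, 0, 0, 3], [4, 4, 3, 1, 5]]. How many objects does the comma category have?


Objects of (F downarrow G) are triples (a, b, h: F(a)->G(b)).
The count equals the sum of all entries in the hom-matrix.
sum(row 0) = 15
sum(row 1) = 14
sum(row 2) = 9
sum(row 3) = 16
sum(row 4) = 16
sum(row 5) = 5
sum(row 6) = 17
Grand total = 92

92


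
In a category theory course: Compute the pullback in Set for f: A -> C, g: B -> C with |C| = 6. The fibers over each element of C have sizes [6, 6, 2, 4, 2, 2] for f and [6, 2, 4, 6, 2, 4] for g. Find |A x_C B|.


The pullback A x_C B consists of pairs (a, b) with f(a) = g(b).
For each element c in C, the fiber product has |f^-1(c)| * |g^-1(c)| elements.
Summing over C: 6 * 6 + 6 * 2 + 2 * 4 + 4 * 6 + 2 * 2 + 2 * 4
= 36 + 12 + 8 + 24 + 4 + 8 = 92

92


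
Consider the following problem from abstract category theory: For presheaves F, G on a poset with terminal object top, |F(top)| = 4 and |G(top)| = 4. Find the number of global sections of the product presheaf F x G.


Global sections of a presheaf on a poset with terminal top satisfy
Gamma(H) ~ H(top). Presheaves admit pointwise products, so
(F x G)(top) = F(top) x G(top) (Cartesian product).
|Gamma(F x G)| = |F(top)| * |G(top)| = 4 * 4 = 16.

16


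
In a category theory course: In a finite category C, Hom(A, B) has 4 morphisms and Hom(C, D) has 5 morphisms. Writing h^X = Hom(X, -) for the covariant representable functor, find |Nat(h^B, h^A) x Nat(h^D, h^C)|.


By the Yoneda lemma, Nat(h^B, h^A) is isomorphic to Hom(A, B),
so |Nat(h^B, h^A)| = |Hom(A, B)| and |Nat(h^D, h^C)| = |Hom(C, D)|.
|Hom(A, B)| = 4, |Hom(C, D)| = 5.
|Nat(h^B, h^A) x Nat(h^D, h^C)| = 4 * 5 = 20

20


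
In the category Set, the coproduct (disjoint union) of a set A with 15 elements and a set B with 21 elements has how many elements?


In Set, the coproduct A + B is the disjoint union.
|A + B| = |A| + |B| = 15 + 21 = 36

36


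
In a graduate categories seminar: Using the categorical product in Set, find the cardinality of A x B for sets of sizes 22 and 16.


In Set, the product A x B is the Cartesian product.
By the universal property, |A x B| = |A| * |B|.
|A x B| = 22 * 16 = 352

352


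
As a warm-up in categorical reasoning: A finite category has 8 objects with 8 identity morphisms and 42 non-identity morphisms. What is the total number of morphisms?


Each object has an identity morphism, giving 8 identities.
Adding the 42 non-identity morphisms:
Total = 8 + 42 = 50

50


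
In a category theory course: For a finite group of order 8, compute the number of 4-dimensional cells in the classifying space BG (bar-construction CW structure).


In the bar-construction CW model of BG, the n-cells are indexed by
n-tuples [g_1|...|g_n] of non-identity elements of G (degenerate
simplices with some g_i = e do not contribute cells), so there are
(|G| - 1)^n n-cells.
For dim = 4 with |G| = 8:
cells = (8 - 1)^4 = 7^4 = 2401

2401


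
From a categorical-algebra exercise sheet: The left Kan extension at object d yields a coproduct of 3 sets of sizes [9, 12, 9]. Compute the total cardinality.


Pointwise, the left Kan extension (Lan_F H)(d) is the colimit, indexed
by the comma category (F downarrow d), of H composed with the
projection (F downarrow d) -> C. Here that colimit is given
as a coproduct (disjoint union) of sets, so its cardinality is the
sum of the sizes of the summands.
Coproduct of sets with sizes: 9 + 12 + 9
= 30

30


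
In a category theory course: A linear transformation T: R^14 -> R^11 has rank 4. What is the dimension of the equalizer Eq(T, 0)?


The equalizer of f and the zero map is ker(f).
By the rank-nullity theorem: dim(ker(f)) = dim(domain) - rank(f).
dim(ker(f)) = 14 - 4 = 10

10


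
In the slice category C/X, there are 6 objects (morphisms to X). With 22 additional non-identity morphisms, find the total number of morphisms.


In the slice category C/X, objects are morphisms to X.
Identity morphisms: 6 (one per object of C/X).
Non-identity morphisms: 22.
Total = 6 + 22 = 28

28


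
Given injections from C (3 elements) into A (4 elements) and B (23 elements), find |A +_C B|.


The pushout A +_C B identifies the images of C in A and B.
|A +_C B| = |A| + |B| - |C| (for injections).
= 4 + 23 - 3 = 24

24


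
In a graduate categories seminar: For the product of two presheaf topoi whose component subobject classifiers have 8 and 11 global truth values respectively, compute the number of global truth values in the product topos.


In a product of presheaf topoi E_1 x E_2, the subobject classifier
is Omega = Omega_1 x Omega_2 (componentwise), so
|Omega(top)| = |Omega_1(top_1)| * |Omega_2(top_2)|.
= 8 * 11 = 88.

88


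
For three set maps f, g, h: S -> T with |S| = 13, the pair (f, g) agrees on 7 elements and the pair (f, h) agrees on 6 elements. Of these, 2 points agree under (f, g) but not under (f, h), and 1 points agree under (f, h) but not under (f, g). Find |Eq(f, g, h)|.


Eq(f, g, h) is the triple-agreement set: points in S where all three
maps take the same value. Using inclusion-exclusion on the pairwise data:
Pair (f, g) agrees on 7 points; pair (f, h) on 6 points.
Points agreeing under (f, g) but not (f, h) = 2; under (f, h) but not (f, g) = 1.
Triple-agreement = agreement-in-(f, g) minus points that agree under (f, g) but not (f, h):
|Eq(f, g, h)| = 7 - 2 = 5
(cross-check via (f, h): 6 - 1 = 5.)

5


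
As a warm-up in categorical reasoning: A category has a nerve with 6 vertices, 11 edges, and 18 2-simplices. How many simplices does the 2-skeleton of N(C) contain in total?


The 2-skeleton of the nerve N(C) consists of simplices in dimensions 0, 1, 2:
  |N(C)_0| = 6 (objects)
  |N(C)_1| = 11 (morphisms)
  |N(C)_2| = 18 (composable pairs)
Total = 6 + 11 + 18 = 35

35


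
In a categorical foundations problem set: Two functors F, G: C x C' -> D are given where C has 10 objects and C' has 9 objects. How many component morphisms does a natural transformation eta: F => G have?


A natural transformation eta: F => G assigns one component morphism per
object of the domain category.
The domain is the product category C x C', so
|Ob(C x C')| = |Ob(C)| * |Ob(C')| = 10 * 9 = 90.
Therefore eta has 90 component morphisms.

90


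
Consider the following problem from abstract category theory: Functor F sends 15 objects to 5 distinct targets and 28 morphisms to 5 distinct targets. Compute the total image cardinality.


The image of F consists of distinct objects and distinct morphisms.
|Im(F)| on objects = 5
|Im(F)| on morphisms = 5
Total image cardinality = 5 + 5 = 10

10


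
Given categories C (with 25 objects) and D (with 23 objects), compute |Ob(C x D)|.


The product category C x D has objects that are pairs (c, d).
Number of pairs = |Ob(C)| * |Ob(D)| = 25 * 23 = 575

575


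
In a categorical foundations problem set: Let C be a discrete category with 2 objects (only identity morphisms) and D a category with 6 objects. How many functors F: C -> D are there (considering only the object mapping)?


A functor from a discrete category C to D is determined by
where each object maps. Each of the 2 objects of C can map
to any of the 6 objects of D independently.
Number of functors = 6^2 = 36

36


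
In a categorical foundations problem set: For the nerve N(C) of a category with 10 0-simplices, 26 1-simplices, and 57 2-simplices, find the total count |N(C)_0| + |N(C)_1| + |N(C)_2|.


The 2-skeleton of the nerve N(C) consists of simplices in dimensions 0, 1, 2:
  |N(C)_0| = 10 (objects)
  |N(C)_1| = 26 (morphisms)
  |N(C)_2| = 57 (composable pairs)
Total = 10 + 26 + 57 = 93

93


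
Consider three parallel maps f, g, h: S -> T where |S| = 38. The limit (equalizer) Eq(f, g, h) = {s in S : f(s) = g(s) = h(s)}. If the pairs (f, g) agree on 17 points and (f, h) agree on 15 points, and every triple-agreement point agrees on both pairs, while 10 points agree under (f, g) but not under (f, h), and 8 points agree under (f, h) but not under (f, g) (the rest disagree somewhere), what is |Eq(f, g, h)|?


Eq(f, g, h) is the triple-agreement set: points in S where all three
maps take the same value. Using inclusion-exclusion on the pairwise data:
Pair (f, g) agrees on 17 points; pair (f, h) on 15 points.
Points agreeing under (f, g) but not (f, h) = 10; under (f, h) but not (f, g) = 8.
Triple-agreement = agreement-in-(f, g) minus points that agree under (f, g) but not (f, h):
|Eq(f, g, h)| = 17 - 10 = 7
(cross-check via (f, h): 15 - 8 = 7.)

7


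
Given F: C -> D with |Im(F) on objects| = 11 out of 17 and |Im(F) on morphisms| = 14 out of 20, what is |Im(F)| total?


The image of F consists of distinct objects and distinct morphisms.
|Im(F)| on objects = 11
|Im(F)| on morphisms = 14
Total image cardinality = 11 + 14 = 25

25


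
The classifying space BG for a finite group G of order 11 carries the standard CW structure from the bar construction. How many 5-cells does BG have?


In the bar-construction CW model of BG, the n-cells are indexed by
n-tuples [g_1|...|g_n] of non-identity elements of G (degenerate
simplices with some g_i = e do not contribute cells), so there are
(|G| - 1)^n n-cells.
For dim = 5 with |G| = 11:
cells = (11 - 1)^5 = 10^5 = 100000

100000


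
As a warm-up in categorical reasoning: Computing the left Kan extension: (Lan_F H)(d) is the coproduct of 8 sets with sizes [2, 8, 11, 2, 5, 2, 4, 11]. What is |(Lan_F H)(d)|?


Pointwise, the left Kan extension (Lan_F H)(d) is the colimit, indexed
by the comma category (F downarrow d), of H composed with the
projection (F downarrow d) -> C. Here that colimit is given
as a coproduct (disjoint union) of sets, so its cardinality is the
sum of the sizes of the summands.
Coproduct of sets with sizes: 2 + 8 + 11 + 2 + 5 + 2 + 4 + 11
= 45

45


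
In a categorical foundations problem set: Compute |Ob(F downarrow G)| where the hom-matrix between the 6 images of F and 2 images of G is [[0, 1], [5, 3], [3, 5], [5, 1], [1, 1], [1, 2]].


Objects of (F downarrow G) are triples (a, b, h: F(a)->G(b)).
The count equals the sum of all entries in the hom-matrix.
sum(row 0) = 1
sum(row 1) = 8
sum(row 2) = 8
sum(row 3) = 6
sum(row 4) = 2
sum(row 5) = 3
Grand total = 28

28
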